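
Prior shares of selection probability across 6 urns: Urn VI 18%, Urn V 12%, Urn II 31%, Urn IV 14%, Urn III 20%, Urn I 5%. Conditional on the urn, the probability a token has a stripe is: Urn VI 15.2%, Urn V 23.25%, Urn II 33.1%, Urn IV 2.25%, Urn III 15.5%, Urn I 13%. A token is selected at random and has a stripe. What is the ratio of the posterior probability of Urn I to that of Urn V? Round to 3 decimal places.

0.233

Unnormalized posteriors (prior × likelihood):
  Urn VI: 0.18 × 0.152 = 0.02736
  Urn V: 0.12 × 0.2325 = 0.0279
  Urn II: 0.31 × 0.331 = 0.10261
  Urn IV: 0.14 × 0.0225 = 0.00315
  Urn III: 0.2 × 0.155 = 0.031
  Urn I: 0.05 × 0.13 = 0.0065
Total = 0.19852.
The ratio is 0.0065 / 0.0279 (the normalizer cancels) = 0.233.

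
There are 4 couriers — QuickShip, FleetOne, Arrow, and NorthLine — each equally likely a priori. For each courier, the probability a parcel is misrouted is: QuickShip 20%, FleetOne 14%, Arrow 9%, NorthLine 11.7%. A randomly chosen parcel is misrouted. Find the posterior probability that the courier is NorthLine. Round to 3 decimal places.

With a uniform prior (1/4 each), posterior ∝ likelihood:
  QuickShip: 0.2
  FleetOne: 0.14
  Arrow: 0.09
  NorthLine: 0.117
Total = 0.547.
P(NorthLine | evidence) = 0.117 / 0.547 ≈ 0.214.

0.214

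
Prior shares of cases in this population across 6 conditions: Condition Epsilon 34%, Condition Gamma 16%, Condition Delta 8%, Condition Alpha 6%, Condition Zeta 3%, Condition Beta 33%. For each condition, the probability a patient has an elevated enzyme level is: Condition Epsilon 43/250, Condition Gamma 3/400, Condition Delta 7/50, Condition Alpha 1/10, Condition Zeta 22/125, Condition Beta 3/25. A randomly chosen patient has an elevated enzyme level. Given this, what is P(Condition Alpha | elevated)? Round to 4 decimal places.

0.0493

Compute prior × likelihood for every hypothesis:
  Condition Epsilon: 0.34 × 0.172 = 0.05848
  Condition Gamma: 0.16 × 0.0075 = 0.0012
  Condition Delta: 0.08 × 0.14 = 0.0112
  Condition Alpha: 0.06 × 0.1 = 0.006
  Condition Zeta: 0.03 × 0.176 = 0.00528
  Condition Beta: 0.33 × 0.12 = 0.0396
Normalizing constant = 0.12176.
P(Condition Alpha | evidence) = 0.006 / 0.12176 ≈ 0.0493.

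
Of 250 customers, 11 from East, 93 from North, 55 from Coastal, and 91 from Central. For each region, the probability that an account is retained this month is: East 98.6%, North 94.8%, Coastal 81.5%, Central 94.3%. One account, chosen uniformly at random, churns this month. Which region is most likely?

Taking complements, P(churn | each) = East 0.014, North 0.052, Coastal 0.185, Central 0.057.
Unnormalized posteriors (prior × likelihood):
  East: 0.044 × 0.014 = 0.000616
  North: 0.372 × 0.052 = 0.019344
  Coastal: 0.22 × 0.185 = 0.0407
  Central: 0.364 × 0.057 = 0.020748
Sum = 0.081408.
Largest term belongs to Coastal, so Coastal is most probable.

Coastal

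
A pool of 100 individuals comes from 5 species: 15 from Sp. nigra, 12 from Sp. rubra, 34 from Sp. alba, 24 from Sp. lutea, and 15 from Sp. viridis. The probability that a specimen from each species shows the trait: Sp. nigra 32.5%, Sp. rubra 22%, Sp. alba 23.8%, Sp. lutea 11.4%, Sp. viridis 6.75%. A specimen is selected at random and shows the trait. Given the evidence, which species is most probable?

Sp. alba

Unnormalized posteriors (prior × likelihood):
  Sp. nigra: 0.15 × 0.325 = 0.04875
  Sp. rubra: 0.12 × 0.22 = 0.0264
  Sp. alba: 0.34 × 0.238 = 0.08092
  Sp. lutea: 0.24 × 0.114 = 0.02736
  Sp. viridis: 0.15 × 0.0675 = 0.010125
Sum = 0.193555.
Largest term belongs to Sp. alba, so Sp. alba is most probable.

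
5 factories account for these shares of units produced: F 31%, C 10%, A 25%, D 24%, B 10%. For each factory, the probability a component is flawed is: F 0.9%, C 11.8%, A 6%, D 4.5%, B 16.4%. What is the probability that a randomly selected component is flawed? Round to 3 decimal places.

By Bayes' rule, posterior ∝ prior × likelihood:
  F: 0.31 × 0.009 = 0.00279
  C: 0.1 × 0.118 = 0.0118
  A: 0.25 × 0.06 = 0.015
  D: 0.24 × 0.045 = 0.0108
  B: 0.1 × 0.164 = 0.0164
P(flawed) = 0.00279 + 0.0118 + 0.015 + 0.0108 + 0.0164 = 0.05679 → 0.057.

0.057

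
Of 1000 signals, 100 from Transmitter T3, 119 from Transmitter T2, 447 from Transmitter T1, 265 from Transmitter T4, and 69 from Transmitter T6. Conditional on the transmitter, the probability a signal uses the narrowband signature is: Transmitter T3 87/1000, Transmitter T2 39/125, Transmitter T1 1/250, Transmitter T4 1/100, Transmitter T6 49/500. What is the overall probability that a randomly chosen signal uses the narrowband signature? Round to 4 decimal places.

0.0570

By Bayes' rule, posterior ∝ prior × likelihood:
  Transmitter T3: 0.1 × 0.087 = 0.0087
  Transmitter T2: 0.119 × 0.312 = 0.037128
  Transmitter T1: 0.447 × 0.004 = 0.001788
  Transmitter T4: 0.265 × 0.01 = 0.00265
  Transmitter T6: 0.069 × 0.098 = 0.006762
P(narrowband) = 0.0087 + 0.037128 + 0.001788 + 0.00265 + 0.006762 = 0.057028 → 0.0570.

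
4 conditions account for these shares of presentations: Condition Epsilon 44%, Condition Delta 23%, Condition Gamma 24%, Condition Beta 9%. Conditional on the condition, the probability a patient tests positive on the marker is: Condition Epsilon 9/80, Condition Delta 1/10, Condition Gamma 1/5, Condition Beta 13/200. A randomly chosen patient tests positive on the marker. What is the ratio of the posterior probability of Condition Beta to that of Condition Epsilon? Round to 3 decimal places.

By Bayes' rule, posterior ∝ prior × likelihood:
  Condition Epsilon: 0.44 × 0.1125 = 0.0495
  Condition Delta: 0.23 × 0.1 = 0.023
  Condition Gamma: 0.24 × 0.2 = 0.048
  Condition Beta: 0.09 × 0.065 = 0.00585
Normalizing constant = 0.12635.
The ratio is 0.00585 / 0.0495 (the normalizer cancels) = 0.118.

0.118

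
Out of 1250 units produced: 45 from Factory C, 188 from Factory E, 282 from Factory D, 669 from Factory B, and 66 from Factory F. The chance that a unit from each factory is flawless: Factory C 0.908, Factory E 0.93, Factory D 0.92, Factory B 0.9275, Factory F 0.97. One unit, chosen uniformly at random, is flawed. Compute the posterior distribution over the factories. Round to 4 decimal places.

Taking complements, P(flawed | each) = Factory C 0.092, Factory E 0.07, Factory D 0.08, Factory B 0.0725, Factory F 0.03.
By Bayes' rule, posterior ∝ prior × likelihood:
  Factory C: 0.036 × 0.092 = 0.003312
  Factory E: 0.1504 × 0.07 = 0.010528
  Factory D: 0.2256 × 0.08 = 0.018048
  Factory B: 0.5352 × 0.0725 = 0.038802
  Factory F: 0.0528 × 0.03 = 0.001584
Total = 0.072274.
P(Factory C | flawed) = 0.003312/0.072274 ≈ 0.0458
P(Factory E | flawed) = 0.010528/0.072274 ≈ 0.1457
P(Factory D | flawed) = 0.018048/0.072274 ≈ 0.2497
P(Factory B | flawed) = 0.038802/0.072274 ≈ 0.5369
P(Factory F | flawed) = 0.001584/0.072274 ≈ 0.0219

Factory C 0.0458, Factory E 0.1457, Factory D 0.2497, Factory B 0.5369, Factory F 0.0219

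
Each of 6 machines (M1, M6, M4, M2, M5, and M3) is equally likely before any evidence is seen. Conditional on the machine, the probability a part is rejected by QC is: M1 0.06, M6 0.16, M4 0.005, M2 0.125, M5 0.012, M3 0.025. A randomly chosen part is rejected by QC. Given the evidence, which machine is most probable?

With a uniform prior (1/6 each), posterior ∝ likelihood:
  M1: 0.06
  M6: 0.16
  M4: 0.005
  M2: 0.125
  M5: 0.012
  M3: 0.025
Total = 0.387.
Largest term belongs to M6, so M6 is most probable.

M6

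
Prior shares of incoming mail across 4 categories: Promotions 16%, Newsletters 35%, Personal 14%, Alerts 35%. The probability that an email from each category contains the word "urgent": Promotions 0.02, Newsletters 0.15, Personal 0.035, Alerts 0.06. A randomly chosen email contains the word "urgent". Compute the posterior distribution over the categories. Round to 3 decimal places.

Promotions 0.039, Newsletters 0.643, Personal 0.060, Alerts 0.257

Prior × likelihood for each hypothesis:
  Promotions: 0.16 × 0.02 = 0.0032
  Newsletters: 0.35 × 0.15 = 0.0525
  Personal: 0.14 × 0.035 = 0.0049
  Alerts: 0.35 × 0.06 = 0.021
Normalizing constant = 0.0816.
P(Promotions | urgent-flag) = 0.0032/0.0816 ≈ 0.039
P(Newsletters | urgent-flag) = 0.0525/0.0816 ≈ 0.643
P(Personal | urgent-flag) = 0.0049/0.0816 ≈ 0.060
P(Alerts | urgent-flag) = 0.021/0.0816 ≈ 0.257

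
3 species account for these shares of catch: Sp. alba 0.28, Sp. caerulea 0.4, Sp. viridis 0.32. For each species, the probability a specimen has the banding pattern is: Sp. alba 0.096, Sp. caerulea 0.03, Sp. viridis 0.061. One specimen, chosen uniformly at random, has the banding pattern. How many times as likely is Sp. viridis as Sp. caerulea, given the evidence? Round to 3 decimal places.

By Bayes' rule, posterior ∝ prior × likelihood:
  Sp. alba: 0.28 × 0.096 = 0.02688
  Sp. caerulea: 0.4 × 0.03 = 0.012
  Sp. viridis: 0.32 × 0.061 = 0.01952
Total = 0.0584.
The ratio is 0.01952 / 0.012 (the normalizer cancels) = 1.627.

1.627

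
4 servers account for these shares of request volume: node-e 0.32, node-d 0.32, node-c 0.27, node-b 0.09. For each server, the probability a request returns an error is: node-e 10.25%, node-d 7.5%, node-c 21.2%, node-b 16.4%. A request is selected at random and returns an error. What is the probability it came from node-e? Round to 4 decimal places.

Prior × likelihood for each hypothesis:
  node-e: 0.32 × 0.1025 = 0.0328
  node-d: 0.32 × 0.075 = 0.024
  node-c: 0.27 × 0.212 = 0.05724
  node-b: 0.09 × 0.164 = 0.01476
Sum = 0.1288.
P(node-e | evidence) = 0.0328 / 0.1288 ≈ 0.2547.

0.2547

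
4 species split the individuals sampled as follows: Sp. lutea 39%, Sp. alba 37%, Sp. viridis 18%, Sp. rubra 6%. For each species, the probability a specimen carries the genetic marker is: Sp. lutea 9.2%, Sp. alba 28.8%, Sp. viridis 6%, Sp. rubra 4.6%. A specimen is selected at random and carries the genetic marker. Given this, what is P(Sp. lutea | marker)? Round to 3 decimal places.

Compute prior × likelihood for every hypothesis:
  Sp. lutea: 0.39 × 0.092 = 0.03588
  Sp. alba: 0.37 × 0.288 = 0.10656
  Sp. viridis: 0.18 × 0.06 = 0.0108
  Sp. rubra: 0.06 × 0.046 = 0.00276
Total = 0.156.
P(Sp. lutea | evidence) = 0.03588 / 0.156 ≈ 0.230.

0.230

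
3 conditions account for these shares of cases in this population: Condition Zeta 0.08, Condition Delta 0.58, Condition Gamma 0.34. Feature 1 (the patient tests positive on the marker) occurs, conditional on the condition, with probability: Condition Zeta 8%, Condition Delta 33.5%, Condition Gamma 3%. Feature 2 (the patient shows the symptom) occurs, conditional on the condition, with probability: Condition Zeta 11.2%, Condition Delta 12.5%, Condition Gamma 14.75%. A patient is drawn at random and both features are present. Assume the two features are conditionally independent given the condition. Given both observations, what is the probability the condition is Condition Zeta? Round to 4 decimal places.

Unnormalized posteriors (prior × likelihood):
  Condition Zeta: 0.08 × 0.08 × 0.112 = 0.0007168
  Condition Delta: 0.58 × 0.335 × 0.125 = 0.0242875
  Condition Gamma: 0.34 × 0.03 × 0.1475 = 0.0015045
Normalizing constant = 0.0265088.
P(Condition Zeta | evidence) = 0.0007168 / 0.0265088 ≈ 0.0270.

0.0270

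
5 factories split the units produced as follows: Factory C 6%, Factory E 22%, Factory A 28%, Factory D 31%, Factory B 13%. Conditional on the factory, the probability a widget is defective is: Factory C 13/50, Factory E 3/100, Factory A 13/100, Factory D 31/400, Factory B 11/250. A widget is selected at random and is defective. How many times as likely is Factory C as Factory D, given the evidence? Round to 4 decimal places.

0.6493

Unnormalized posteriors (prior × likelihood):
  Factory C: 0.06 × 0.26 = 0.0156
  Factory E: 0.22 × 0.03 = 0.0066
  Factory A: 0.28 × 0.13 = 0.0364
  Factory D: 0.31 × 0.0775 = 0.024025
  Factory B: 0.13 × 0.044 = 0.00572
Total = 0.088345.
The ratio is 0.0156 / 0.024025 (the normalizer cancels) = 0.6493.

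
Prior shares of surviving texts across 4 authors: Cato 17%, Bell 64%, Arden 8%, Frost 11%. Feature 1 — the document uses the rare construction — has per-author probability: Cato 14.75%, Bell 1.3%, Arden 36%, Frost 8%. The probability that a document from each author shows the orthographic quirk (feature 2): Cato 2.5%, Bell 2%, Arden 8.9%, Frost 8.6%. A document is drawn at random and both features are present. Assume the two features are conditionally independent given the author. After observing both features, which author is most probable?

Arden

Unnormalized posteriors (prior × likelihood):
  Cato: 0.17 × 0.1475 × 0.025 = 0.000626875
  Bell: 0.64 × 0.013 × 0.02 = 0.0001664
  Arden: 0.08 × 0.36 × 0.089 = 0.0025632
  Frost: 0.11 × 0.08 × 0.086 = 0.0007568
Normalizing constant = 0.004113275.
Largest term belongs to Arden, so Arden is most probable.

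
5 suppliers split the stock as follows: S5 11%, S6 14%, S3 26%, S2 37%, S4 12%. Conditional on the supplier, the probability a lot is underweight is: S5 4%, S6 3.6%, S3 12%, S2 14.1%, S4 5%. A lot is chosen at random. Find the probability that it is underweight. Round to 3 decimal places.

0.099

By Bayes' rule, posterior ∝ prior × likelihood:
  S5: 0.11 × 0.04 = 0.0044
  S6: 0.14 × 0.036 = 0.00504
  S3: 0.26 × 0.12 = 0.0312
  S2: 0.37 × 0.141 = 0.05217
  S4: 0.12 × 0.05 = 0.006
P(underweight) = 0.0044 + 0.00504 + 0.0312 + 0.05217 + 0.006 = 0.09881 → 0.099.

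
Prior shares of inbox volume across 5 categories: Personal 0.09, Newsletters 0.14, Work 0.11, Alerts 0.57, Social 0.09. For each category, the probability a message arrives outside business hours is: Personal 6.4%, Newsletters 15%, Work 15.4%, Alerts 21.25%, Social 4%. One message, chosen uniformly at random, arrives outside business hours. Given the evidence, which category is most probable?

Prior × likelihood for each hypothesis:
  Personal: 0.09 × 0.064 = 0.00576
  Newsletters: 0.14 × 0.15 = 0.021
  Work: 0.11 × 0.154 = 0.01694
  Alerts: 0.57 × 0.2125 = 0.121125
  Social: 0.09 × 0.04 = 0.0036
Sum = 0.168425.
Largest term belongs to Alerts, so Alerts is most probable.

Alerts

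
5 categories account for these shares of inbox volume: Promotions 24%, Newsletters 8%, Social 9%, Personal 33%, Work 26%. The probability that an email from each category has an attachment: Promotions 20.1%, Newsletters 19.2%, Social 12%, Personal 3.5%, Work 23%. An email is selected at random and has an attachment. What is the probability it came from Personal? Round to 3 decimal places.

By Bayes' rule, posterior ∝ prior × likelihood:
  Promotions: 0.24 × 0.201 = 0.04824
  Newsletters: 0.08 × 0.192 = 0.01536
  Social: 0.09 × 0.12 = 0.0108
  Personal: 0.33 × 0.035 = 0.01155
  Work: 0.26 × 0.23 = 0.0598
Sum = 0.14575.
P(Personal | evidence) = 0.01155 / 0.14575 ≈ 0.079.

0.079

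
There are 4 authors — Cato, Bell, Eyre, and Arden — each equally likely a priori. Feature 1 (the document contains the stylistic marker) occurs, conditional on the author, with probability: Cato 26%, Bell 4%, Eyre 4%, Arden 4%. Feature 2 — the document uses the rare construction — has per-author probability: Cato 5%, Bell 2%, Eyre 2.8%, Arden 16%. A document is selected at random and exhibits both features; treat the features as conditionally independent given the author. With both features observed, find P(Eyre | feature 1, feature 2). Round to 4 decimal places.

0.0525

Since the prior is uniform, the posterior is proportional to the likelihood:
  Cato: 0.26 × 0.05 = 0.013
  Bell: 0.04 × 0.02 = 0.0008
  Eyre: 0.04 × 0.028 = 0.00112
  Arden: 0.04 × 0.16 = 0.0064
Normalizing constant = 0.02132.
P(Eyre | evidence) = 0.00112 / 0.02132 ≈ 0.0525.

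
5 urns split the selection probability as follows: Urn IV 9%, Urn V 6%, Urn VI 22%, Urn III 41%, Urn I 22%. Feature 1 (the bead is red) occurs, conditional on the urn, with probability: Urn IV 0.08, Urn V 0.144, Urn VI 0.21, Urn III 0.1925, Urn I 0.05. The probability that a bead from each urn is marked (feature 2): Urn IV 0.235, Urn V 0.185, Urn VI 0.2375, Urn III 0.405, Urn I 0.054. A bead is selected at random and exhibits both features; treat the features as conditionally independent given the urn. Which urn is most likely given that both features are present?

Urn III

Unnormalized posteriors (prior × likelihood):
  Urn IV: 0.09 × 0.08 × 0.235 = 0.001692
  Urn V: 0.06 × 0.144 × 0.185 = 0.0015984
  Urn VI: 0.22 × 0.21 × 0.2375 = 0.0109725
  Urn III: 0.41 × 0.1925 × 0.405 = 0.031964625
  Urn I: 0.22 × 0.05 × 0.054 = 0.000594
Sum = 0.046821525.
Largest term belongs to Urn III, so Urn III is most probable.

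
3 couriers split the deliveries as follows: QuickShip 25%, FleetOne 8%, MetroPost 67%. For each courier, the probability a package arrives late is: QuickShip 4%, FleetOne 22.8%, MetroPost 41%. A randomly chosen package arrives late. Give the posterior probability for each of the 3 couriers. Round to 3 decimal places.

QuickShip 0.033, FleetOne 0.060, MetroPost 0.907

Compute prior × likelihood for every hypothesis:
  QuickShip: 0.25 × 0.04 = 0.01
  FleetOne: 0.08 × 0.228 = 0.01824
  MetroPost: 0.67 × 0.41 = 0.2747
Normalizing constant = 0.30294.
P(QuickShip | late) = 0.01/0.30294 ≈ 0.033
P(FleetOne | late) = 0.01824/0.30294 ≈ 0.060
P(MetroPost | late) = 0.2747/0.30294 ≈ 0.907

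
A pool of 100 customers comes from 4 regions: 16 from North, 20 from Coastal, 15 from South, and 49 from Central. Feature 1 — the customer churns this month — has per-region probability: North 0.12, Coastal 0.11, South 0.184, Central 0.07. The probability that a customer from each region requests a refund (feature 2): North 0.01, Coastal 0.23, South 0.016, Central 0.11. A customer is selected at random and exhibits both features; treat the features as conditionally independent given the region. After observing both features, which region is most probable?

Compute prior × likelihood for every hypothesis:
  North: 0.16 × 0.12 × 0.01 = 0.000192
  Coastal: 0.2 × 0.11 × 0.23 = 0.00506
  South: 0.15 × 0.184 × 0.016 = 0.0004416
  Central: 0.49 × 0.07 × 0.11 = 0.003773
Sum = 0.0094666.
Largest term belongs to Coastal, so Coastal is most probable.

Coastal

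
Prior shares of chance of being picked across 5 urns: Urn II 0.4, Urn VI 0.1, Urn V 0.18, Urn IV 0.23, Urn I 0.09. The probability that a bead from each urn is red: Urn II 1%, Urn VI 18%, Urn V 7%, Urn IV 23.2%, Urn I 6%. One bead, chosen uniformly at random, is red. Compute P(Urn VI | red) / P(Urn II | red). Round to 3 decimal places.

Unnormalized posteriors (prior × likelihood):
  Urn II: 0.4 × 0.01 = 0.004
  Urn VI: 0.1 × 0.18 = 0.018
  Urn V: 0.18 × 0.07 = 0.0126
  Urn IV: 0.23 × 0.232 = 0.05336
  Urn I: 0.09 × 0.06 = 0.0054
Sum = 0.09336.
The ratio is 0.018 / 0.004 (the normalizer cancels) = 4.500.

4.500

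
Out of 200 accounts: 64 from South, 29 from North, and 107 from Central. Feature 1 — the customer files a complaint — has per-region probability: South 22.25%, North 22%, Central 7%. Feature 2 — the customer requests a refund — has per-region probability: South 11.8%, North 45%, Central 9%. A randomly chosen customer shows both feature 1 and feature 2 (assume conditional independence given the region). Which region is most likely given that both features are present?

North

Prior × likelihood for each hypothesis:
  South: 0.32 × 0.2225 × 0.118 = 0.0084016
  North: 0.145 × 0.22 × 0.45 = 0.014355
  Central: 0.535 × 0.07 × 0.09 = 0.0033705
Sum = 0.0261271.
Largest term belongs to North, so North is most probable.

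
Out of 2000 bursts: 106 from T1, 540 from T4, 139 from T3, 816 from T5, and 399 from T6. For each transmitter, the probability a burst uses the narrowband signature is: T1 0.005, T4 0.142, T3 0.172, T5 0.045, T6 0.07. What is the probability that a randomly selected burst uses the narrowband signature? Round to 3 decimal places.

0.083

Compute prior × likelihood for every hypothesis:
  T1: 0.053 × 0.005 = 0.000265
  T4: 0.27 × 0.142 = 0.03834
  T3: 0.0695 × 0.172 = 0.011954
  T5: 0.408 × 0.045 = 0.01836
  T6: 0.1995 × 0.07 = 0.013965
P(narrowband) = 0.000265 + 0.03834 + 0.011954 + 0.01836 + 0.013965 = 0.082884 → 0.083.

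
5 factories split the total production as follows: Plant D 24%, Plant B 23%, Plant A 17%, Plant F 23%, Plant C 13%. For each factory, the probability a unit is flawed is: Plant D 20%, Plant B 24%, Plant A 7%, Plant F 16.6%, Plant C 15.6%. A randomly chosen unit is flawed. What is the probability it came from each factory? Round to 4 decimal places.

Plant D 0.2766, Plant B 0.3180, Plant A 0.0686, Plant F 0.2200, Plant C 0.1168

Compute prior × likelihood for every hypothesis:
  Plant D: 0.24 × 0.2 = 0.048
  Plant B: 0.23 × 0.24 = 0.0552
  Plant A: 0.17 × 0.07 = 0.0119
  Plant F: 0.23 × 0.166 = 0.03818
  Plant C: 0.13 × 0.156 = 0.02028
Total = 0.17356.
P(Plant D | flawed) = 0.048/0.17356 ≈ 0.2766
P(Plant B | flawed) = 0.0552/0.17356 ≈ 0.3180
P(Plant A | flawed) = 0.0119/0.17356 ≈ 0.0686
P(Plant F | flawed) = 0.03818/0.17356 ≈ 0.2200
P(Plant C | flawed) = 0.02028/0.17356 ≈ 0.1168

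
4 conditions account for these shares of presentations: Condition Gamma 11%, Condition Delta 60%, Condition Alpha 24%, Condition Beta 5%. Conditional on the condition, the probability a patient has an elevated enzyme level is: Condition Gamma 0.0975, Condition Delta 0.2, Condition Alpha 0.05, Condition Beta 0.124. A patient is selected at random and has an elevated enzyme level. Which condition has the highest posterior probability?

Unnormalized posteriors (prior × likelihood):
  Condition Gamma: 0.11 × 0.0975 = 0.010725
  Condition Delta: 0.6 × 0.2 = 0.12
  Condition Alpha: 0.24 × 0.05 = 0.012
  Condition Beta: 0.05 × 0.124 = 0.0062
Normalizing constant = 0.148925.
Largest term belongs to Condition Delta, so Condition Delta is most probable.

Condition Delta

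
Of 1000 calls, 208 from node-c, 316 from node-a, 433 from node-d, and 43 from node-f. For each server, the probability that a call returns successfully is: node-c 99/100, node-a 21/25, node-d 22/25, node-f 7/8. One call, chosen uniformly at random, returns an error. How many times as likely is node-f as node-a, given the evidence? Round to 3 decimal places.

0.106

Taking complements, P(error | each) = node-c 0.01, node-a 0.16, node-d 0.12, node-f 0.125.
Compute prior × likelihood for every hypothesis:
  node-c: 0.208 × 0.01 = 0.00208
  node-a: 0.316 × 0.16 = 0.05056
  node-d: 0.433 × 0.12 = 0.05196
  node-f: 0.043 × 0.125 = 0.005375
Normalizing constant = 0.109975.
The ratio is 0.005375 / 0.05056 (the normalizer cancels) = 0.106.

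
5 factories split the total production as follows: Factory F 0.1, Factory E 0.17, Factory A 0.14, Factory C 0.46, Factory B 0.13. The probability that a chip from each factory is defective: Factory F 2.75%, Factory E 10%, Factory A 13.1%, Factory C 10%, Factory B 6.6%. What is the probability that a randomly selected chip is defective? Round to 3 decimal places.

0.093

By Bayes' rule, posterior ∝ prior × likelihood:
  Factory F: 0.1 × 0.0275 = 0.00275
  Factory E: 0.17 × 0.1 = 0.017
  Factory A: 0.14 × 0.131 = 0.01834
  Factory C: 0.46 × 0.1 = 0.046
  Factory B: 0.13 × 0.066 = 0.00858
P(defective) = 0.00275 + 0.017 + 0.01834 + 0.046 + 0.00858 = 0.09267 → 0.093.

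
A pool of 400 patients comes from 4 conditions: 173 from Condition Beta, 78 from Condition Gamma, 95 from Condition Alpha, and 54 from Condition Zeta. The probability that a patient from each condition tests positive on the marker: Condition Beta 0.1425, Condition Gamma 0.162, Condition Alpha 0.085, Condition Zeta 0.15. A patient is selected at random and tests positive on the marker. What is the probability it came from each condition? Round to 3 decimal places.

Condition Beta 0.461, Condition Gamma 0.236, Condition Alpha 0.151, Condition Zeta 0.152

By Bayes' rule, posterior ∝ prior × likelihood:
  Condition Beta: 0.4325 × 0.1425 = 0.06163125
  Condition Gamma: 0.195 × 0.162 = 0.03159
  Condition Alpha: 0.2375 × 0.085 = 0.0201875
  Condition Zeta: 0.135 × 0.15 = 0.02025
Normalizing constant = 0.13365875.
P(Condition Beta | marker-positive) = 0.06163125/0.13365875 ≈ 0.461
P(Condition Gamma | marker-positive) = 0.03159/0.13365875 ≈ 0.236
P(Condition Alpha | marker-positive) = 0.0201875/0.13365875 ≈ 0.151
P(Condition Zeta | marker-positive) = 0.02025/0.13365875 ≈ 0.152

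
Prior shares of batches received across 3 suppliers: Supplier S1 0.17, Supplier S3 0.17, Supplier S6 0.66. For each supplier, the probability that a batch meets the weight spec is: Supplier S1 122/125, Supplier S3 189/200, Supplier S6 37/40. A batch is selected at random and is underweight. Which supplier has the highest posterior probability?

Supplier S6

Taking complements, P(underweight | each) = Supplier S1 0.024, Supplier S3 0.055, Supplier S6 0.075.
Prior × likelihood for each hypothesis:
  Supplier S1: 0.17 × 0.024 = 0.00408
  Supplier S3: 0.17 × 0.055 = 0.00935
  Supplier S6: 0.66 × 0.075 = 0.0495
Total = 0.06293.
Largest term belongs to Supplier S6, so Supplier S6 is most probable.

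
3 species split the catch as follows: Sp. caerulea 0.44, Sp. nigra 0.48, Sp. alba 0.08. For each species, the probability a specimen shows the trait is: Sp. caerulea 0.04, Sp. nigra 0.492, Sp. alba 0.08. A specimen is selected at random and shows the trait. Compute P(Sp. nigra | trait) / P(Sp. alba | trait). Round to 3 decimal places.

Unnormalized posteriors (prior × likelihood):
  Sp. caerulea: 0.44 × 0.04 = 0.0176
  Sp. nigra: 0.48 × 0.492 = 0.23616
  Sp. alba: 0.08 × 0.08 = 0.0064
Normalizing constant = 0.26016.
The ratio is 0.23616 / 0.0064 (the normalizer cancels) = 36.900.

36.900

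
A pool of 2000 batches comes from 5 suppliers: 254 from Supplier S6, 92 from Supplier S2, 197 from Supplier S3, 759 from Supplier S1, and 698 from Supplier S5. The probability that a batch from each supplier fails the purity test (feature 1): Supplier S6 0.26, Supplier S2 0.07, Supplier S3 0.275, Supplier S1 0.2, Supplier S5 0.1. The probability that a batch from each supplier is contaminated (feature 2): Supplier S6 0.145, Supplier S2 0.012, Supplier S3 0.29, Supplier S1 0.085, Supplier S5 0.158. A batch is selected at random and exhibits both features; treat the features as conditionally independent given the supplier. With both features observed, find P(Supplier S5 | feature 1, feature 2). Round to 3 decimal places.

0.224

By Bayes' rule, posterior ∝ prior × likelihood:
  Supplier S6: 0.127 × 0.26 × 0.145 = 0.0047879
  Supplier S2: 0.046 × 0.07 × 0.012 = 0.00003864
  Supplier S3: 0.0985 × 0.275 × 0.29 = 0.007855375
  Supplier S1: 0.3795 × 0.2 × 0.085 = 0.0064515
  Supplier S5: 0.349 × 0.1 × 0.158 = 0.0055142
Normalizing constant = 0.024647615.
P(Supplier S5 | evidence) = 0.0055142 / 0.024647615 ≈ 0.224.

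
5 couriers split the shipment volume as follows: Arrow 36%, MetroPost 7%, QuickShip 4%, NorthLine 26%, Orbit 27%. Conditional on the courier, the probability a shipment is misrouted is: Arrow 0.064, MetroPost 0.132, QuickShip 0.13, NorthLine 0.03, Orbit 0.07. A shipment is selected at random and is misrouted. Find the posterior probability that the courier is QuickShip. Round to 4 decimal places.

Compute prior × likelihood for every hypothesis:
  Arrow: 0.36 × 0.064 = 0.02304
  MetroPost: 0.07 × 0.132 = 0.00924
  QuickShip: 0.04 × 0.13 = 0.0052
  NorthLine: 0.26 × 0.03 = 0.0078
  Orbit: 0.27 × 0.07 = 0.0189
Normalizing constant = 0.06418.
P(QuickShip | evidence) = 0.0052 / 0.06418 ≈ 0.0810.

0.0810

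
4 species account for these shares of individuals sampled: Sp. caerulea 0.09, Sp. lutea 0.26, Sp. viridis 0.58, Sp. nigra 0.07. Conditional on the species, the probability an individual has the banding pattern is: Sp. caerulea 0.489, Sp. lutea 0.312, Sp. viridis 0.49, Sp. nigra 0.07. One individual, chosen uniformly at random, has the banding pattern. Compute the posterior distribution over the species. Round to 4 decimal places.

Compute prior × likelihood for every hypothesis:
  Sp. caerulea: 0.09 × 0.489 = 0.04401
  Sp. lutea: 0.26 × 0.312 = 0.08112
  Sp. viridis: 0.58 × 0.49 = 0.2842
  Sp. nigra: 0.07 × 0.07 = 0.0049
Normalizing constant = 0.41423.
P(Sp. caerulea | banded) = 0.04401/0.41423 ≈ 0.1062
P(Sp. lutea | banded) = 0.08112/0.41423 ≈ 0.1958
P(Sp. viridis | banded) = 0.2842/0.41423 ≈ 0.6861
P(Sp. nigra | banded) = 0.0049/0.41423 ≈ 0.0118
(Check: 0.1062+0.1958+0.6861+0.0118 = 0.9999.)

Sp. caerulea 0.1062, Sp. lutea 0.1958, Sp. viridis 0.6861, Sp. nigra 0.0118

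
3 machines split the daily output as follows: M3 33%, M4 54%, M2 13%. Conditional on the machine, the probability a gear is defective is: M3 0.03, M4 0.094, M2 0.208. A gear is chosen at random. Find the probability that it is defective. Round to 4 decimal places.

0.0877

Unnormalized posteriors (prior × likelihood):
  M3: 0.33 × 0.03 = 0.0099
  M4: 0.54 × 0.094 = 0.05076
  M2: 0.13 × 0.208 = 0.02704
P(defective) = 0.0099 + 0.05076 + 0.02704 = 0.0877 → 0.0877.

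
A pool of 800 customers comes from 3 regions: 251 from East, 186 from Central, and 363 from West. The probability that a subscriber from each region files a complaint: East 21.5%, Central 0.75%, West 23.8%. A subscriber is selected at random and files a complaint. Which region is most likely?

Unnormalized posteriors (prior × likelihood):
  East: 0.31375 × 0.215 = 0.06745625
  Central: 0.2325 × 0.0075 = 0.00174375
  West: 0.45375 × 0.238 = 0.1079925
Total = 0.1771925.
Largest term belongs to West, so West is most probable.

West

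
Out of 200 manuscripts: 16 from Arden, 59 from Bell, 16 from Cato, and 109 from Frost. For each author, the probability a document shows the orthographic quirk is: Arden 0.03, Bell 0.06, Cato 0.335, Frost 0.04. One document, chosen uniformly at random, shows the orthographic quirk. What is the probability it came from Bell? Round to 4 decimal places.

Compute prior × likelihood for every hypothesis:
  Arden: 0.08 × 0.03 = 0.0024
  Bell: 0.295 × 0.06 = 0.0177
  Cato: 0.08 × 0.335 = 0.0268
  Frost: 0.545 × 0.04 = 0.0218
Sum = 0.0687.
P(Bell | evidence) = 0.0177 / 0.0687 ≈ 0.2576.

0.2576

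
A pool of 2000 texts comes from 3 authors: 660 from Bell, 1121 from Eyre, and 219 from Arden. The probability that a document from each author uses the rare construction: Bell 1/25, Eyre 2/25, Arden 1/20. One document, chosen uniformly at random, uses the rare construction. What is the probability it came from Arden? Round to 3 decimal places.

Unnormalized posteriors (prior × likelihood):
  Bell: 0.33 × 0.04 = 0.0132
  Eyre: 0.5605 × 0.08 = 0.04484
  Arden: 0.1095 × 0.05 = 0.005475
Sum = 0.063515.
P(Arden | evidence) = 0.005475 / 0.063515 ≈ 0.086.

0.086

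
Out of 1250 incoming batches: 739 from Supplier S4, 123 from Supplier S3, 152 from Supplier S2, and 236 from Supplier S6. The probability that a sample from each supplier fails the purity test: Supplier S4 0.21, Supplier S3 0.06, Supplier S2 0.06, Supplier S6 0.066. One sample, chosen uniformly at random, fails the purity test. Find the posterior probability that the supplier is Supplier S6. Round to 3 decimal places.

By Bayes' rule, posterior ∝ prior × likelihood:
  Supplier S4: 0.5912 × 0.21 = 0.124152
  Supplier S3: 0.0984 × 0.06 = 0.005904
  Supplier S2: 0.1216 × 0.06 = 0.007296
  Supplier S6: 0.1888 × 0.066 = 0.0124608
Normalizing constant = 0.1498128.
P(Supplier S6 | evidence) = 0.0124608 / 0.1498128 ≈ 0.083.

0.083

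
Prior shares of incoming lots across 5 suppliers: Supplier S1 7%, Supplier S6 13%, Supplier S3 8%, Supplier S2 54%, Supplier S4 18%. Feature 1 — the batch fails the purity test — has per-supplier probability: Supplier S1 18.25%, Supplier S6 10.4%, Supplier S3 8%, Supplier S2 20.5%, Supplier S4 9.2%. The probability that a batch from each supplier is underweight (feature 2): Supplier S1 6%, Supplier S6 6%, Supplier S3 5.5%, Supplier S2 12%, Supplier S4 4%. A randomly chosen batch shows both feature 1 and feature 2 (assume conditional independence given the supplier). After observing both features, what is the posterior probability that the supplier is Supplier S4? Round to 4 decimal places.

0.0417

Unnormalized posteriors (prior × likelihood):
  Supplier S1: 0.07 × 0.1825 × 0.06 = 0.0007665
  Supplier S6: 0.13 × 0.104 × 0.06 = 0.0008112
  Supplier S3: 0.08 × 0.08 × 0.055 = 0.000352
  Supplier S2: 0.54 × 0.205 × 0.12 = 0.013284
  Supplier S4: 0.18 × 0.092 × 0.04 = 0.0006624
Sum = 0.0158761.
P(Supplier S4 | evidence) = 0.0006624 / 0.0158761 ≈ 0.0417.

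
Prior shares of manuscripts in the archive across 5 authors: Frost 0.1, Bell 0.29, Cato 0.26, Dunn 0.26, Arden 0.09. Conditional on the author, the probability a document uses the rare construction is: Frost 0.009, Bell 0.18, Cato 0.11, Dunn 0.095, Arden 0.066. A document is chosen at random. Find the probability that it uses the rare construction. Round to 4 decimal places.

Compute prior × likelihood for every hypothesis:
  Frost: 0.1 × 0.009 = 0.0009
  Bell: 0.29 × 0.18 = 0.0522
  Cato: 0.26 × 0.11 = 0.0286
  Dunn: 0.26 × 0.095 = 0.0247
  Arden: 0.09 × 0.066 = 0.00594
P(rare-form) = 0.0009 + 0.0522 + 0.0286 + 0.0247 + 0.00594 = 0.11234 → 0.1123.

0.1123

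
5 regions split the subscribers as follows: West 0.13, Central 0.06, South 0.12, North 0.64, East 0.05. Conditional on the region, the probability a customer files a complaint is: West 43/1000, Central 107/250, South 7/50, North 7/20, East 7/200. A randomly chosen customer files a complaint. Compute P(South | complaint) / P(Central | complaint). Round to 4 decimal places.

By Bayes' rule, posterior ∝ prior × likelihood:
  West: 0.13 × 0.043 = 0.00559
  Central: 0.06 × 0.428 = 0.02568
  South: 0.12 × 0.14 = 0.0168
  North: 0.64 × 0.35 = 0.224
  East: 0.05 × 0.035 = 0.00175
Sum = 0.27382.
The ratio is 0.0168 / 0.02568 (the normalizer cancels) = 0.6542.

0.6542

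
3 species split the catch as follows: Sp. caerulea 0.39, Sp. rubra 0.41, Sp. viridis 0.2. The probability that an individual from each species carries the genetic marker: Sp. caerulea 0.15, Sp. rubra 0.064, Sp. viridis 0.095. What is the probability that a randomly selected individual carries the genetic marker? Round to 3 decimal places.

0.104

By Bayes' rule, posterior ∝ prior × likelihood:
  Sp. caerulea: 0.39 × 0.15 = 0.0585
  Sp. rubra: 0.41 × 0.064 = 0.02624
  Sp. viridis: 0.2 × 0.095 = 0.019
P(marker) = 0.0585 + 0.02624 + 0.019 = 0.10374 → 0.104.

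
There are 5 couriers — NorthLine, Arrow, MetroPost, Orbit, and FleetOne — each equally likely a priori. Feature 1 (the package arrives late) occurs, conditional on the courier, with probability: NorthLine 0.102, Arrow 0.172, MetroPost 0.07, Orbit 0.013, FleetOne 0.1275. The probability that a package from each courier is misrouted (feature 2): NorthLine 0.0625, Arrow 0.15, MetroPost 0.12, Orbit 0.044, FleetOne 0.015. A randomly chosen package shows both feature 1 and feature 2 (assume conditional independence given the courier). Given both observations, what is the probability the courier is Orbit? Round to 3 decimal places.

0.013

Since the prior is uniform, the posterior is proportional to the likelihood:
  NorthLine: 0.102 × 0.0625 = 0.006375
  Arrow: 0.172 × 0.15 = 0.0258
  MetroPost: 0.07 × 0.12 = 0.0084
  Orbit: 0.013 × 0.044 = 0.000572
  FleetOne: 0.1275 × 0.015 = 0.0019125
Total = 0.0430595.
P(Orbit | evidence) = 0.000572 / 0.0430595 ≈ 0.013.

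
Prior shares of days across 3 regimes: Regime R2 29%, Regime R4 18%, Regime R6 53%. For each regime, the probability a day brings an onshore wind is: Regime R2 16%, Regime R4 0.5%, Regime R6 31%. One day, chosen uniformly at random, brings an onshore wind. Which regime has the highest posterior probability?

Regime R6

Unnormalized posteriors (prior × likelihood):
  Regime R2: 0.29 × 0.16 = 0.0464
  Regime R4: 0.18 × 0.005 = 0.0009
  Regime R6: 0.53 × 0.31 = 0.1643
Total = 0.2116.
Largest term belongs to Regime R6, so Regime R6 is most probable.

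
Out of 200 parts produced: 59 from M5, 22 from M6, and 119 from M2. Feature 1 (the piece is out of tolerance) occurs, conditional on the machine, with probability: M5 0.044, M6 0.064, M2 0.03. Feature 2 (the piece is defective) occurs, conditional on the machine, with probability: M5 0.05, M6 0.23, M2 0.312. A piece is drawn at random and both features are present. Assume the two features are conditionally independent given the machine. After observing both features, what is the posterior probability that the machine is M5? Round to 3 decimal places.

0.083

Unnormalized posteriors (prior × likelihood):
  M5: 0.295 × 0.044 × 0.05 = 0.000649
  M6: 0.11 × 0.064 × 0.23 = 0.0016192
  M2: 0.595 × 0.03 × 0.312 = 0.0055692
Total = 0.0078374.
P(M5 | evidence) = 0.000649 / 0.0078374 ≈ 0.083.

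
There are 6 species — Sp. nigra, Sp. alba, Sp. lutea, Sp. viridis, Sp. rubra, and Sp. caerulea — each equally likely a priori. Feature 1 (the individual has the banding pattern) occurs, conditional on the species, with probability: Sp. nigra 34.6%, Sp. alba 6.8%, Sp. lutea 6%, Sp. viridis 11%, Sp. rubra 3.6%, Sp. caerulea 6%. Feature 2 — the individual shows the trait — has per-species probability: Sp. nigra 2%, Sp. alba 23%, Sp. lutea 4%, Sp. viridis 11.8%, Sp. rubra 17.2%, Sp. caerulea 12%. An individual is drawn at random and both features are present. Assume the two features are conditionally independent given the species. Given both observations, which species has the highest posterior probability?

With a uniform prior (1/6 each), posterior ∝ likelihood:
  Sp. nigra: 0.346 × 0.02 = 0.00692
  Sp. alba: 0.068 × 0.23 = 0.01564
  Sp. lutea: 0.06 × 0.04 = 0.0024
  Sp. viridis: 0.11 × 0.118 = 0.01298
  Sp. rubra: 0.036 × 0.172 = 0.006192
  Sp. caerulea: 0.06 × 0.12 = 0.0072
Normalizing constant = 0.051332.
Largest term belongs to Sp. alba, so Sp. alba is most probable.

Sp. alba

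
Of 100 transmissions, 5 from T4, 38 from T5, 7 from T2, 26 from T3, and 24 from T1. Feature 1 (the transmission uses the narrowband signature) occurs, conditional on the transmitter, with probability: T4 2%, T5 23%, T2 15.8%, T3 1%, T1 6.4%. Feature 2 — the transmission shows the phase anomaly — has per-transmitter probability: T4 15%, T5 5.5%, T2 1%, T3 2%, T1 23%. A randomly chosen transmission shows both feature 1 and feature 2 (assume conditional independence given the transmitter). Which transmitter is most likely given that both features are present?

Unnormalized posteriors (prior × likelihood):
  T4: 0.05 × 0.02 × 0.15 = 0.00015
  T5: 0.38 × 0.23 × 0.055 = 0.004807
  T2: 0.07 × 0.158 × 0.01 = 0.0001106
  T3: 0.26 × 0.01 × 0.02 = 0.000052
  T1: 0.24 × 0.064 × 0.23 = 0.0035328
Total = 0.0086524.
Largest term belongs to T5, so T5 is most probable.

T5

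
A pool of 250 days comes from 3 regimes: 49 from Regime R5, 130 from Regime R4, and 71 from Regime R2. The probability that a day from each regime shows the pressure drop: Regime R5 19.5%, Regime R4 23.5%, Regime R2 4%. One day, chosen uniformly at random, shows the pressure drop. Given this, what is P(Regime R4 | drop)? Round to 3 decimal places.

Prior × likelihood for each hypothesis:
  Regime R5: 0.196 × 0.195 = 0.03822
  Regime R4: 0.52 × 0.235 = 0.1222
  Regime R2: 0.284 × 0.04 = 0.01136
Sum = 0.17178.
P(Regime R4 | evidence) = 0.1222 / 0.17178 ≈ 0.711.

0.711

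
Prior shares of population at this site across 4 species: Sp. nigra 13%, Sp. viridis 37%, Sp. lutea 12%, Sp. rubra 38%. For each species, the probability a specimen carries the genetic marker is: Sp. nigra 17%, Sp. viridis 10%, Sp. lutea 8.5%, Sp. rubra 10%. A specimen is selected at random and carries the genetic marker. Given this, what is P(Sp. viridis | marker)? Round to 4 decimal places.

By Bayes' rule, posterior ∝ prior × likelihood:
  Sp. nigra: 0.13 × 0.17 = 0.0221
  Sp. viridis: 0.37 × 0.1 = 0.037
  Sp. lutea: 0.12 × 0.085 = 0.0102
  Sp. rubra: 0.38 × 0.1 = 0.038
Sum = 0.1073.
P(Sp. viridis | evidence) = 0.037 / 0.1073 ≈ 0.3448.

0.3448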